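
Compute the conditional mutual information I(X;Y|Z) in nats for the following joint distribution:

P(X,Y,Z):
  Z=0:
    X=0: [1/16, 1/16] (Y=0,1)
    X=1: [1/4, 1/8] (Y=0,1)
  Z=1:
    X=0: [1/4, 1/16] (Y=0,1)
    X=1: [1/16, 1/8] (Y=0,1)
0.0605 nats

Conditional mutual information: I(X;Y|Z) = H(X|Z) + H(Y|Z) - H(X,Y|Z)

H(Z) = 0.6931
H(X,Z) = 1.3051 → H(X|Z) = 0.6119
H(Y,Z) = 1.3547 → H(Y|Z) = 0.6616
H(X,Y,Z) = 1.9062 → H(X,Y|Z) = 1.2130

I(X;Y|Z) = 0.6119 + 0.6616 - 1.2130 = 0.0605 nats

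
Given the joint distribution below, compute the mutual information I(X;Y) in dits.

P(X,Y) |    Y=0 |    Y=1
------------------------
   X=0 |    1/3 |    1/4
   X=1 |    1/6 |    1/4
0.0062 dits

Mutual information: I(X;Y) = H(X) + H(Y) - H(X,Y)

Marginals:
P(X) = (7/12, 5/12), H(X) = 0.2950 dits
P(Y) = (1/2, 1/2), H(Y) = 0.3010 dits

Joint entropy: H(X,Y) = 0.5898 dits

I(X;Y) = 0.2950 + 0.3010 - 0.5898 = 0.0062 dits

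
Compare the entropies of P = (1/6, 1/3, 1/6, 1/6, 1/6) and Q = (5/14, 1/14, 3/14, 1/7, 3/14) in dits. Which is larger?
P

Computing entropies in dits:
H(P) = 0.6778
H(Q) = 0.6490

Distribution P has higher entropy.

Intuition: The distribution closer to uniform (more spread out) has higher entropy.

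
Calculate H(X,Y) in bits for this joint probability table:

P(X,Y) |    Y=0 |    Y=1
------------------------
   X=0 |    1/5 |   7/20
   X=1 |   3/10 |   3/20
1.9261 bits

Joint entropy is H(X,Y) = -Σ_{x,y} p(x,y) log p(x,y).

Summing over all non-zero entries:
H(X,Y) = -[1/5·log_2(1/5) + 7/20·log_2(7/20) + 3/10·log_2(3/10) + 3/20·log_2(3/20)]
H(X,Y) = 1.9261 bits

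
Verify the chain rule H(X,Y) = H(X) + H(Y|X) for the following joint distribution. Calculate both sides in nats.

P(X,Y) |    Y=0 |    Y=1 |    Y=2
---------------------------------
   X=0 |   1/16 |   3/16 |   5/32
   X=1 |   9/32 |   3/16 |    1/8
H(X,Y) = 1.7078, H(X) = 0.6755, H(Y|X) = 1.0323 (all in nats)

Chain rule: H(X,Y) = H(X) + H(Y|X)

Left side — joint entropy directly:
H(X,Y) = -Σ p(x,y) log p(x,y) = 1.7078 nats

Right side — compute H(Y|X) from the conditional distributions:
P(X) = (13/32, 19/32), so H(X) = 0.6755 nats
H(Y|X) = Σ_x P(X=x) · H(Y|X=x):
  P(Y|X=0) = (2/13, 6/13, 5/13), H(Y|X=0) = 1.0123, weight P(X=0) = 13/32
  P(Y|X=1) = (9/19, 6/19, 4/19), H(Y|X=1) = 1.0460, weight P(X=1) = 19/32
H(Y|X) = 1.0323 nats

H(X) + H(Y|X) = 0.6755 + 1.0323 = 1.7078 nats

Both sides equal 1.7078 nats. ✓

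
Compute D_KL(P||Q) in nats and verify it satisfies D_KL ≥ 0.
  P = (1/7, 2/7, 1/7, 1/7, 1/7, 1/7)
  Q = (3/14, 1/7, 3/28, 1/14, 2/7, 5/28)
0.1493 nats

KL divergence satisfies the Gibbs inequality: D_KL(P||Q) ≥ 0 for all distributions P, Q.

D_KL(P||Q) = Σ p(x) log(p(x)/q(x))
Term by term:
  x=0: 1/7 × log_e[(1/7)/(3/14)] = -0.0579
  x=1: 2/7 × log_e[(2/7)/(1/7)] = 0.1980
  x=2: 1/7 × log_e[(1/7)/(3/28)] = 0.0411
  x=3: 1/7 × log_e[(1/7)/(1/14)] = 0.0990
  x=4: 1/7 × log_e[(1/7)/(2/7)] = -0.0990
  x=5: 1/7 × log_e[(1/7)/(5/28)] = -0.0319
D_KL(P||Q) = 0.1493 nats

D_KL(P||Q) = 0.1493 ≥ 0 ✓

This non-negativity is a fundamental property: relative entropy cannot be negative because it measures how different Q is from P.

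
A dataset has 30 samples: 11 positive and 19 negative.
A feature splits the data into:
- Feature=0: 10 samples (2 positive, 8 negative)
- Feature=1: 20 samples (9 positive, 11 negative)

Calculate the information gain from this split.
0.0456 bits

Information Gain = H(Y) - H(Y|Feature)

Before split:
P(positive) = 11/30 = 0.3667
H(Y) = 0.9481 bits

After split:
Feature=0: H = 0.7219 bits (weight = 10/30)
Feature=1: H = 0.9928 bits (weight = 20/30)
H(Y|Feature) = (10/30)×0.7219 + (20/30)×0.9928 = 0.9025 bits

Information Gain = 0.9481 - 0.9025 = 0.0456 bits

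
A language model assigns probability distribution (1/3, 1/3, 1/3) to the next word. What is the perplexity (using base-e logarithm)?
3.0000

Perplexity is e^H (or exp(H) for natural log).

First, H = -Σ p log p = 1.0986 nats
Perplexity = e^1.0986 = 3.0000

Interpretation: The model's uncertainty is equivalent to choosing uniformly among 3.0 options.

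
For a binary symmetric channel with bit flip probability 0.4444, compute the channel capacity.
0.0089 bits

For a binary symmetric channel (BSC) with error probability p:
Capacity C = 1 - H(p) bits per symbol

where H(p) = -p log₂(p) - (1-p) log₂(1-p) is the binary entropy function.

H(0.4444) = 0.9911 bits
C = 1 - 0.9911 = 0.0089 bits per symbol

This means we can reliably transmit up to 0.0089 bits of information per channel use.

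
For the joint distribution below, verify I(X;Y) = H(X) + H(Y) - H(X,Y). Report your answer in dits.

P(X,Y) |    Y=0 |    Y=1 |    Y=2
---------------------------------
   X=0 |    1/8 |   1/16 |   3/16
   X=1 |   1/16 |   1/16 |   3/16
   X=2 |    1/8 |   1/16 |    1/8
I(X;Y) = 0.0078 dits

Mutual information has multiple equivalent forms:
- I(X;Y) = H(X) - H(X|Y)
- I(X;Y) = H(Y) - H(Y|X)
- I(X;Y) = H(X) + H(Y) - H(X,Y)

Computing all quantities:
H(X) = 0.4755, H(Y) = 0.4447, H(X,Y) = 0.9123
H(X|Y) = 0.4676, H(Y|X) = 0.4369

Verification:
H(X) - H(X|Y) = 0.4755 - 0.4676 = 0.0078
H(Y) - H(Y|X) = 0.4447 - 0.4369 = 0.0078
H(X) + H(Y) - H(X,Y) = 0.4755 + 0.4447 - 0.9123 = 0.0078

All forms give I(X;Y) = 0.0078 dits. ✓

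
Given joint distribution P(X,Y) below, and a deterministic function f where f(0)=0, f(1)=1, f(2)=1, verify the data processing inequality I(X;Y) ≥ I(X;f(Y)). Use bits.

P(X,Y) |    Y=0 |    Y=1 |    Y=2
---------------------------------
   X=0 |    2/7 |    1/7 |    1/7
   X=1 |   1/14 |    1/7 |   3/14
I(X;Y) = 0.0949, I(X;f(Y)) = 0.0903, inequality holds: 0.0949 ≥ 0.0903

Data Processing Inequality: For any Markov chain X → Y → Z, we have I(X;Y) ≥ I(X;Z).

Here Z = f(Y) is a deterministic function of Y, forming X → Y → Z.

Original I(X;Y) = 0.0949 bits

After applying f:
P(X,Z) where Z=f(Y):
- P(X,Z=0) = P(X,Y=0)
- P(X,Z=1) = P(X,Y=1) + P(X,Y=2)

I(X;Z) = I(X;f(Y)) = 0.0903 bits

Verification: 0.0949 ≥ 0.0903 ✓

Information cannot be created by processing; the function f can only lose information about X.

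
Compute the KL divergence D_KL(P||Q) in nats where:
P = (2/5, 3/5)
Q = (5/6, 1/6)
0.4750 nats

KL divergence: D_KL(P||Q) = Σ p(x) log(p(x)/q(x))

Computing term by term:
  x=0: 2/5 × log_e[(2/5)/(5/6)] = 2/5 × -0.7340 = -0.2936
  x=1: 3/5 × log_e[(3/5)/(1/6)] = 3/5 × 1.2809 = 0.7686

D_KL(P||Q) = 0.4750 nats

Note: KL divergence is always non-negative and equals 0 iff P = Q.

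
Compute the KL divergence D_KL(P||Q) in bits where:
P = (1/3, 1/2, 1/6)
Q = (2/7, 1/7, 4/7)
0.6815 bits

KL divergence: D_KL(P||Q) = Σ p(x) log(p(x)/q(x))

Computing term by term:
  x=0: 1/3 × log_2[(1/3)/(2/7)] = 1/3 × 0.2224 = 0.0741
  x=1: 1/2 × log_2[(1/2)/(1/7)] = 1/2 × 1.8074 = 0.9037
  x=2: 1/6 × log_2[(1/6)/(4/7)] = 1/6 × -1.7776 = -0.2963

D_KL(P||Q) = 0.6815 bits

Note: KL divergence is always non-negative and equals 0 iff P = Q.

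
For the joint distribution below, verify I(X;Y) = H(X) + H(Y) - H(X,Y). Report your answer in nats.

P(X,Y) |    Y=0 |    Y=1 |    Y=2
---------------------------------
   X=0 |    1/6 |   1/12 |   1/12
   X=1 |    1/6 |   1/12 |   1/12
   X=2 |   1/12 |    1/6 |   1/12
I(X;Y) = 0.0378 nats

Mutual information has multiple equivalent forms:
- I(X;Y) = H(X) - H(X|Y)
- I(X;Y) = H(Y) - H(Y|X)
- I(X;Y) = H(X) + H(Y) - H(X,Y)

Computing all quantities:
H(X) = 1.0986, H(Y) = 1.0776, H(X,Y) = 2.1383
H(X|Y) = 1.0608, H(Y|X) = 1.0397

Verification:
H(X) - H(X|Y) = 1.0986 - 1.0608 = 0.0378
H(Y) - H(Y|X) = 1.0776 - 1.0397 = 0.0378
H(X) + H(Y) - H(X,Y) = 1.0986 + 1.0776 - 2.1383 = 0.0378

All forms give I(X;Y) = 0.0378 nats. ✓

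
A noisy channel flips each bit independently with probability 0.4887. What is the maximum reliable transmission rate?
0.0004 bits

For a binary symmetric channel (BSC) with error probability p:
Capacity C = 1 - H(p) bits per symbol

where H(p) = -p log₂(p) - (1-p) log₂(1-p) is the binary entropy function.

H(0.4887) = 0.9996 bits
C = 1 - 0.9996 = 0.0004 bits per symbol

This means we can reliably transmit up to 0.0004 bits of information per channel use.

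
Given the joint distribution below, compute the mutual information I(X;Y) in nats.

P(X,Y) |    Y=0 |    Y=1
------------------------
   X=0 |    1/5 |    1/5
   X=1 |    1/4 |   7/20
0.0034 nats

Mutual information: I(X;Y) = H(X) + H(Y) - H(X,Y)

Marginals:
P(X) = (2/5, 3/5), H(X) = 0.6730 nats
P(Y) = (9/20, 11/20), H(Y) = 0.6881 nats

Joint entropy: H(X,Y) = 1.3578 nats

I(X;Y) = 0.6730 + 0.6881 - 1.3578 = 0.0034 nats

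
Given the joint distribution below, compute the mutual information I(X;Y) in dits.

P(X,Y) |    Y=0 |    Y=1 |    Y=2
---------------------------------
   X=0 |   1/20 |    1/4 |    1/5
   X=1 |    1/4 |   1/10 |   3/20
0.0476 dits

Mutual information: I(X;Y) = H(X) + H(Y) - H(X,Y)

Marginals:
P(X) = (1/2, 1/2), H(X) = 0.3010 dits
P(Y) = (3/10, 7/20, 7/20), H(Y) = 0.4760 dits

Joint entropy: H(X,Y) = 0.7295 dits

I(X;Y) = 0.3010 + 0.4760 - 0.7295 = 0.0476 dits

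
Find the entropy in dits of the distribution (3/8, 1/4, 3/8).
0.4700 dits

Shannon entropy is H(X) = -Σ p(x) log p(x).

For P = (3/8, 1/4, 3/8):
H = -3/8 × log_10(3/8) -1/4 × log_10(1/4) -3/8 × log_10(3/8)
H = 0.4700 dits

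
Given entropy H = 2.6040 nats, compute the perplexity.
13.5177

Perplexity is e^H (or exp(H) for natural log).

H = 2.6040 nats
Perplexity = e^2.6040 = 13.5177

Interpretation: The model's uncertainty is equivalent to choosing uniformly among 13.5 options.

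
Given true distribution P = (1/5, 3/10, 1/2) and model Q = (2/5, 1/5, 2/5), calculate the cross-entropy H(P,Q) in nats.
1.1242 nats

Cross-entropy: H(P,Q) = -Σ p(x) log q(x)

Alternatively: H(P,Q) = H(P) + D_KL(P||Q)
H(P) = 1.0297 nats
D_KL(P||Q) = 0.0946 nats

H(P,Q) = 1.0297 + 0.0946 = 1.1242 nats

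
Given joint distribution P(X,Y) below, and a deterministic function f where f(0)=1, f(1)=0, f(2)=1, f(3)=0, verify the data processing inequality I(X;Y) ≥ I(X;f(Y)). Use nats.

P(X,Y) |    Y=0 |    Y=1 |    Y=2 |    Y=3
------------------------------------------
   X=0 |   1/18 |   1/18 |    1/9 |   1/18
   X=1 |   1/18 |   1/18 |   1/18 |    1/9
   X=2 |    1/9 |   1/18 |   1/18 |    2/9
I(X;Y) = 0.0552, I(X;f(Y)) = 0.0190, inequality holds: 0.0552 ≥ 0.0190

Data Processing Inequality: For any Markov chain X → Y → Z, we have I(X;Y) ≥ I(X;Z).

Here Z = f(Y) is a deterministic function of Y, forming X → Y → Z.

Original I(X;Y) = 0.0552 nats

After applying f:
P(X,Z) where Z=f(Y):
- P(X,Z=0) = P(X,Y=1) + P(X,Y=3)
- P(X,Z=1) = P(X,Y=0) + P(X,Y=2)

I(X;Z) = I(X;f(Y)) = 0.0190 nats

Verification: 0.0552 ≥ 0.0190 ✓

Information cannot be created by processing; the function f can only lose information about X.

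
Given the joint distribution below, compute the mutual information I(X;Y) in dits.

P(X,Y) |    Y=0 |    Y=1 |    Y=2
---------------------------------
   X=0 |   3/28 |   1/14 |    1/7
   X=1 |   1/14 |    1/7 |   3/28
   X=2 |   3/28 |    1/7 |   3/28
0.0098 dits

Mutual information: I(X;Y) = H(X) + H(Y) - H(X,Y)

Marginals:
P(X) = (9/28, 9/28, 5/14), H(X) = 0.4766 dits
P(Y) = (2/7, 5/14, 5/14), H(Y) = 0.4748 dits

Joint entropy: H(X,Y) = 0.9416 dits

I(X;Y) = 0.4766 + 0.4748 - 0.9416 = 0.0098 dits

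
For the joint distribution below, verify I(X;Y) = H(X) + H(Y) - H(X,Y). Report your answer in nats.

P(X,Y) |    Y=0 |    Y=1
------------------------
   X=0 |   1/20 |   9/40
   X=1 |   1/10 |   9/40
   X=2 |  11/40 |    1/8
I(X;Y) = 0.1024 nats

Mutual information has multiple equivalent forms:
- I(X;Y) = H(X) - H(X|Y)
- I(X;Y) = H(Y) - H(Y|X)
- I(X;Y) = H(X) + H(Y) - H(X,Y)

Computing all quantities:
H(X) = 1.0868, H(Y) = 0.6819, H(X,Y) = 1.6662
H(X|Y) = 0.9844, H(Y|X) = 0.5794

Verification:
H(X) - H(X|Y) = 1.0868 - 0.9844 = 0.1024
H(Y) - H(Y|X) = 0.6819 - 0.5794 = 0.1024
H(X) + H(Y) - H(X,Y) = 1.0868 + 0.6819 - 1.6662 = 0.1024

All forms give I(X;Y) = 0.1024 nats. ✓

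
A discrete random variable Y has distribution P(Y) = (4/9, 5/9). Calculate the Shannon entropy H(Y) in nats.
0.6870 nats

Shannon entropy is H(X) = -Σ p(x) log p(x).

For P = (4/9, 5/9):
H = -4/9 × log_e(4/9) -5/9 × log_e(5/9)
H = 0.6870 nats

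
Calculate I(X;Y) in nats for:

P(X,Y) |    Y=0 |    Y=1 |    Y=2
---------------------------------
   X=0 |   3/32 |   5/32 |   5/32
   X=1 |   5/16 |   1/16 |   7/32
0.0704 nats

Mutual information: I(X;Y) = H(X) + H(Y) - H(X,Y)

Marginals:
P(X) = (13/32, 19/32), H(X) = 0.6755 nats
P(Y) = (13/32, 7/32, 3/8), H(Y) = 1.0662 nats

Joint entropy: H(X,Y) = 1.6712 nats

I(X;Y) = 0.6755 + 1.0662 - 1.6712 = 0.0704 nats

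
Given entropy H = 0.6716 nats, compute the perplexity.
1.9574

Perplexity is e^H (or exp(H) for natural log).

H = 0.6716 nats
Perplexity = e^0.6716 = 1.9574

Interpretation: The model's uncertainty is equivalent to choosing uniformly among 2.0 options.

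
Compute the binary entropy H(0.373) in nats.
0.6605 nats

The binary entropy function is:
H(p) = -p log(p) - (1-p) log(1-p)

H(0.373) = -0.373 × log_e(0.373) - 0.627 × log_e(0.627)
H(0.373) = 0.6605 nats

Note: Binary entropy is maximized at p=0.5 (H=1 bit) and minimized at p=0 or p=1 (H=0).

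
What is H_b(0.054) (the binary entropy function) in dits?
0.0913 dits

The binary entropy function is:
H(p) = -p log(p) - (1-p) log(1-p)

H(0.054) = -0.054 × log_10(0.054) - 0.946 × log_10(0.946)
H(0.054) = 0.0913 dits

Note: Binary entropy is maximized at p=0.5 (H=1 bit) and minimized at p=0 or p=1 (H=0).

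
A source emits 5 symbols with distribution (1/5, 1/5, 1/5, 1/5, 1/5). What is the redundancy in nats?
0.0000 nats

Redundancy measures how far a source is from maximum entropy:
R = H_max - H(X)

Maximum entropy for 5 symbols: H_max = log_e(5) = 1.6094 nats
Actual entropy: H(X) = 1.6094 nats
Redundancy: R = 1.6094 - 1.6094 = 0.0000 nats

This redundancy represents potential for compression: the source could be compressed by 0.0000 nats per symbol.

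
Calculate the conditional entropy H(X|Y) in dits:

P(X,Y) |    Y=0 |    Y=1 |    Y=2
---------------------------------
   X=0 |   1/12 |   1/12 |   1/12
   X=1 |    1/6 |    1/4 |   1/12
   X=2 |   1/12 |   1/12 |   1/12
0.4418 dits

Using the chain rule: H(X|Y) = H(X,Y) - H(Y)

First, compute H(X,Y) = 0.9097 dits

Marginal P(Y) = (1/3, 5/12, 1/4)
H(Y) = 0.4680 dits

H(X|Y) = H(X,Y) - H(Y) = 0.9097 - 0.4680 = 0.4418 dits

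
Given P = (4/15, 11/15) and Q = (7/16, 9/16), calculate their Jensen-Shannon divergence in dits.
0.0070 dits

Jensen-Shannon divergence is:
JSD(P||Q) = 0.5 × D_KL(P||M) + 0.5 × D_KL(Q||M)
where M = 0.5 × (P + Q) is the mixture distribution.

M = 0.5 × (4/15, 11/15) + 0.5 × (7/16, 9/16) = (0.352083, 0.647917)

D_KL(P||M) = 0.0073 dits
D_KL(Q||M) = 0.0067 dits

JSD(P||Q) = 0.5 × 0.0073 + 0.5 × 0.0067 = 0.0070 dits

Unlike KL divergence, JSD is symmetric and bounded: 0 ≤ JSD ≤ log(2).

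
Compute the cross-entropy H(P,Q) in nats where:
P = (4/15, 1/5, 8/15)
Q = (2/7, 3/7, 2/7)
1.1717 nats

Cross-entropy: H(P,Q) = -Σ p(x) log q(x)

Alternatively: H(P,Q) = H(P) + D_KL(P||Q)
H(P) = 1.0096 nats
D_KL(P||Q) = 0.1621 nats

H(P,Q) = 1.0096 + 0.1621 = 1.1717 nats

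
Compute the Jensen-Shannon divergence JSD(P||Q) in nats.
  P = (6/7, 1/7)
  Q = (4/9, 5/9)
0.0984 nats

Jensen-Shannon divergence is:
JSD(P||Q) = 0.5 × D_KL(P||M) + 0.5 × D_KL(Q||M)
where M = 0.5 × (P + Q) is the mixture distribution.

M = 0.5 × (6/7, 1/7) + 0.5 × (4/9, 5/9) = (0.650794, 0.349206)

D_KL(P||M) = 0.1084 nats
D_KL(Q||M) = 0.0885 nats

JSD(P||Q) = 0.5 × 0.1084 + 0.5 × 0.0885 = 0.0984 nats

Unlike KL divergence, JSD is symmetric and bounded: 0 ≤ JSD ≤ log(2).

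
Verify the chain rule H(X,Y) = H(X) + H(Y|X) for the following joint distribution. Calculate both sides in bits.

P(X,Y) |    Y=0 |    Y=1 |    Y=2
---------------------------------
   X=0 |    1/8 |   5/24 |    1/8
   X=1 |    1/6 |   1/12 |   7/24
H(X,Y) = 2.4695, H(X) = 0.9950, H(Y|X) = 1.4745 (all in bits)

Chain rule: H(X,Y) = H(X) + H(Y|X)

Left side — joint entropy directly:
H(X,Y) = -Σ p(x,y) log p(x,y) = 2.4695 bits

Right side — compute H(Y|X) from the conditional distributions:
P(X) = (11/24, 13/24), so H(X) = 0.9950 bits
H(Y|X) = Σ_x P(X=x) · H(Y|X=x):
  P(Y|X=0) = (3/11, 5/11, 3/11), H(Y|X=0) = 1.5395, weight P(X=0) = 11/24
  P(Y|X=1) = (4/13, 2/13, 7/13), H(Y|X=1) = 1.4196, weight P(X=1) = 13/24
H(Y|X) = 1.4745 bits

H(X) + H(Y|X) = 0.9950 + 1.4745 = 2.4695 bits

Both sides equal 2.4695 bits. ✓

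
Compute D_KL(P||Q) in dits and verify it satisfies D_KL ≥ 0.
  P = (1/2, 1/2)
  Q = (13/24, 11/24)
0.0015 dits

KL divergence satisfies the Gibbs inequality: D_KL(P||Q) ≥ 0 for all distributions P, Q.

D_KL(P||Q) = Σ p(x) log(p(x)/q(x))
Term by term:
  x=0: 1/2 × log_10[(1/2)/(13/24)] = -0.0174
  x=1: 1/2 × log_10[(1/2)/(11/24)] = 0.0189
D_KL(P||Q) = 0.0015 dits

D_KL(P||Q) = 0.0015 ≥ 0 ✓

This non-negativity is a fundamental property: relative entropy cannot be negative because it measures how different Q is from P.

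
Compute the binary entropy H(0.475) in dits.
0.3005 dits

The binary entropy function is:
H(p) = -p log(p) - (1-p) log(1-p)

H(0.475) = -0.475 × log_10(0.475) - 0.525 × log_10(0.525)
H(0.475) = 0.3005 dits

Note: Binary entropy is maximized at p=0.5 (H=1 bit) and minimized at p=0 or p=1 (H=0).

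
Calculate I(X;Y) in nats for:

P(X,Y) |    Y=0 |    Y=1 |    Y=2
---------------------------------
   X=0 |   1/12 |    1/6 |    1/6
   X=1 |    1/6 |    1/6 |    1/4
0.0086 nats

Mutual information: I(X;Y) = H(X) + H(Y) - H(X,Y)

Marginals:
P(X) = (5/12, 7/12), H(X) = 0.6792 nats
P(Y) = (1/4, 1/3, 5/12), H(Y) = 1.0776 nats

Joint entropy: H(X,Y) = 1.7482 nats

I(X;Y) = 0.6792 + 1.0776 - 1.7482 = 0.0086 nats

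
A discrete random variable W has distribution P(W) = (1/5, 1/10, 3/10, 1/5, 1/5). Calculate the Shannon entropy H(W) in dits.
0.6762 dits

Shannon entropy is H(X) = -Σ p(x) log p(x).

For P = (1/5, 1/10, 3/10, 1/5, 1/5):
H = -1/5 × log_10(1/5) -1/10 × log_10(1/10) -3/10 × log_10(3/10) -1/5 × log_10(1/5) -1/5 × log_10(1/5)
H = 0.6762 dits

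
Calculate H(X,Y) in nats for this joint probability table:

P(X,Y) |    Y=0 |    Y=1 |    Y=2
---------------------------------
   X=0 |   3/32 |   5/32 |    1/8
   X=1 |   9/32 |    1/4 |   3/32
1.6972 nats

Joint entropy is H(X,Y) = -Σ_{x,y} p(x,y) log p(x,y).

Summing over all non-zero entries:
H(X,Y) = -[3/32·log_e(3/32) + 5/32·log_e(5/32) + 1/8·log_e(1/8) + 9/32·log_e(9/32) + 1/4·log_e(1/4) + 3/32·log_e(3/32)]
H(X,Y) = 1.6972 nats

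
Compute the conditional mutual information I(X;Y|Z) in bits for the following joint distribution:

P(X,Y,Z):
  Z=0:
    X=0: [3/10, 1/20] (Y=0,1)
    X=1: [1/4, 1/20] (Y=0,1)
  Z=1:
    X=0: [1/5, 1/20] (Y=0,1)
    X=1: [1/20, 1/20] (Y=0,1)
0.0221 bits

Conditional mutual information: I(X;Y|Z) = H(X|Z) + H(Y|Z) - H(X,Y|Z)

H(Z) = 0.9341
H(X,Z) = 1.8834 → H(X|Z) = 0.9493
H(Y,Z) = 1.6388 → H(Y|Z) = 0.7047
H(X,Y,Z) = 2.5660 → H(X,Y|Z) = 1.6319

I(X;Y|Z) = 0.9493 + 0.7047 - 1.6319 = 0.0221 bits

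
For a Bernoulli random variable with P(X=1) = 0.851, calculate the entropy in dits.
0.1828 dits

The binary entropy function is:
H(p) = -p log(p) - (1-p) log(1-p)

H(0.851) = -0.851 × log_10(0.851) - 0.149 × log_10(0.149)
H(0.851) = 0.1828 dits

Note: Binary entropy is maximized at p=0.5 (H=1 bit) and minimized at p=0 or p=1 (H=0).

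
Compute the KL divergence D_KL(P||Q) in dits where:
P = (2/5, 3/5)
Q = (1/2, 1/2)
0.0087 dits

KL divergence: D_KL(P||Q) = Σ p(x) log(p(x)/q(x))

Computing term by term:
  x=0: 2/5 × log_10[(2/5)/(1/2)] = 2/5 × -0.0969 = -0.0388
  x=1: 3/5 × log_10[(3/5)/(1/2)] = 3/5 × 0.0792 = 0.0475

D_KL(P||Q) = 0.0087 dits

Note: KL divergence is always non-negative and equals 0 iff P = Q.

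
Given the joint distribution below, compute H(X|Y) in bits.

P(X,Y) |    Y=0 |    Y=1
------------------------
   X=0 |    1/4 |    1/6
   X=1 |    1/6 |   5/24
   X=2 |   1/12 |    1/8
1.5069 bits

Using the chain rule: H(X|Y) = H(X,Y) - H(Y)

First, compute H(X,Y) = 2.5069 bits

Marginal P(Y) = (1/2, 1/2)
H(Y) = 1.0000 bits

H(X|Y) = H(X,Y) - H(Y) = 2.5069 - 1.0000 = 1.5069 bits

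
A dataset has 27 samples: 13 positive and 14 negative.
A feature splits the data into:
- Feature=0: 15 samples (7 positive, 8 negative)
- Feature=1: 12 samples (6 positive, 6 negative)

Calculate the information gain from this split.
0.0008 bits

Information Gain = H(Y) - H(Y|Feature)

Before split:
P(positive) = 13/27 = 0.4815
H(Y) = 0.9990 bits

After split:
Feature=0: H = 0.9968 bits (weight = 15/27)
Feature=1: H = 1.0000 bits (weight = 12/27)
H(Y|Feature) = (15/27)×0.9968 + (12/27)×1.0000 = 0.9982 bits

Information Gain = 0.9990 - 0.9982 = 0.0008 bits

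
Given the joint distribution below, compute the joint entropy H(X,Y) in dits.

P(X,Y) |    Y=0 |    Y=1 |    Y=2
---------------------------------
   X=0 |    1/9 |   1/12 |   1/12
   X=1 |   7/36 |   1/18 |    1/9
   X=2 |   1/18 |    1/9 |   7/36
0.9140 dits

Joint entropy is H(X,Y) = -Σ_{x,y} p(x,y) log p(x,y).

Summing over all non-zero entries:
H(X,Y) = -[1/9·log_10(1/9) + 1/12·log_10(1/12) + 1/12·log_10(1/12) + 7/36·log_10(7/36) + 1/18·log_10(1/18) + 1/9·log_10(1/9) + 1/18·log_10(1/18) + 1/9·log_10(1/9) + 7/36·log_10(7/36)]
H(X,Y) = 0.9140 dits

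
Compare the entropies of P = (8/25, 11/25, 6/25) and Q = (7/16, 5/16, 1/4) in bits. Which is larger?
Q

Computing entropies in bits:
H(P) = 1.5413
H(Q) = 1.5462

Distribution Q has higher entropy.

Intuition: The distribution closer to uniform (more spread out) has higher entropy.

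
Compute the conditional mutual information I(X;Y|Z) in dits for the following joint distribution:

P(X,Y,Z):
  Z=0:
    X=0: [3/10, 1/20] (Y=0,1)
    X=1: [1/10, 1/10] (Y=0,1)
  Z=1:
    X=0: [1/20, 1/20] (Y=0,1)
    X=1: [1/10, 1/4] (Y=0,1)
0.0208 dits

Conditional mutual information: I(X;Y|Z) = H(X|Z) + H(Y|Z) - H(X,Y|Z)

H(Z) = 0.2989
H(X,Z) = 0.5589 → H(X|Z) = 0.2601
H(Y,Z) = 0.5632 → H(Y|Z) = 0.2644
H(X,Y,Z) = 0.8025 → H(X,Y|Z) = 0.5037

I(X;Y|Z) = 0.2601 + 0.2644 - 0.5037 = 0.0208 dits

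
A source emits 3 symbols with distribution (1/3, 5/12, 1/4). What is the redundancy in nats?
0.0211 nats

Redundancy measures how far a source is from maximum entropy:
R = H_max - H(X)

Maximum entropy for 3 symbols: H_max = log_e(3) = 1.0986 nats
Actual entropy: H(X) = 1.0776 nats
Redundancy: R = 1.0986 - 1.0776 = 0.0211 nats

This redundancy represents potential for compression: the source could be compressed by 0.0211 nats per symbol.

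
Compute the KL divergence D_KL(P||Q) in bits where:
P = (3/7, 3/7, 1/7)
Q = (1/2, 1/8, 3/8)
0.4676 bits

KL divergence: D_KL(P||Q) = Σ p(x) log(p(x)/q(x))

Computing term by term:
  x=0: 3/7 × log_2[(3/7)/(1/2)] = 3/7 × -0.2224 = -0.0953
  x=1: 3/7 × log_2[(3/7)/(1/8)] = 3/7 × 1.7776 = 0.7618
  x=2: 1/7 × log_2[(1/7)/(3/8)] = 1/7 × -1.3923 = -0.1989

D_KL(P||Q) = 0.4676 bits

Note: KL divergence is always non-negative and equals 0 iff P = Q.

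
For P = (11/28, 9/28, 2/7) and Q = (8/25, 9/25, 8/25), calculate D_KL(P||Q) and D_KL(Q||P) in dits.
D_KL(P||Q) = 0.0051, D_KL(Q||P) = 0.0050

KL divergence is not symmetric: D_KL(P||Q) ≠ D_KL(Q||P) in general.

D_KL(P||Q) = 0.0051 dits
D_KL(Q||P) = 0.0050 dits

No, they are not equal!

This asymmetry is why KL divergence is not a true distance metric.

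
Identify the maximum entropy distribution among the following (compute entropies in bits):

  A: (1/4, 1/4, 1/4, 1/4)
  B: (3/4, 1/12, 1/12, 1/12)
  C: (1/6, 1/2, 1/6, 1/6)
A

For a discrete distribution over n outcomes, entropy is maximized by the uniform distribution.

Computing entropies:
H(A) = 2.0000 bits
H(B) = 1.2075 bits
H(C) = 1.7925 bits

The uniform distribution (where all probabilities equal 1/4) achieves the maximum entropy of log_2(4) = 2.0000 bits.

Distribution A has the highest entropy.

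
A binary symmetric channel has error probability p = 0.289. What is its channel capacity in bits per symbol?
0.1326 bits

For a binary symmetric channel (BSC) with error probability p:
Capacity C = 1 - H(p) bits per symbol

where H(p) = -p log₂(p) - (1-p) log₂(1-p) is the binary entropy function.

H(0.289) = 0.8674 bits
C = 1 - 0.8674 = 0.1326 bits per symbol

This means we can reliably transmit up to 0.1326 bits of information per channel use.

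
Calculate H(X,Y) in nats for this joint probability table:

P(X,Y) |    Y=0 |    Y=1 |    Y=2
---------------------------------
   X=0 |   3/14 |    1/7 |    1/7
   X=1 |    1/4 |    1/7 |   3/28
1.7499 nats

Joint entropy is H(X,Y) = -Σ_{x,y} p(x,y) log p(x,y).

Summing over all non-zero entries:
H(X,Y) = -[3/14·log_e(3/14) + 1/7·log_e(1/7) + 1/7·log_e(1/7) + 1/4·log_e(1/4) + 1/7·log_e(1/7) + 3/28·log_e(3/28)]
H(X,Y) = 1.7499 nats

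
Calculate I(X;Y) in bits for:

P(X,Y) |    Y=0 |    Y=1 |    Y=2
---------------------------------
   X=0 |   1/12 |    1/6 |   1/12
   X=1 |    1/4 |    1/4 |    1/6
0.0137 bits

Mutual information: I(X;Y) = H(X) + H(Y) - H(X,Y)

Marginals:
P(X) = (1/3, 2/3), H(X) = 0.9183 bits
P(Y) = (1/3, 5/12, 1/4), H(Y) = 1.5546 bits

Joint entropy: H(X,Y) = 2.4591 bits

I(X;Y) = 0.9183 + 1.5546 - 2.4591 = 0.0137 bits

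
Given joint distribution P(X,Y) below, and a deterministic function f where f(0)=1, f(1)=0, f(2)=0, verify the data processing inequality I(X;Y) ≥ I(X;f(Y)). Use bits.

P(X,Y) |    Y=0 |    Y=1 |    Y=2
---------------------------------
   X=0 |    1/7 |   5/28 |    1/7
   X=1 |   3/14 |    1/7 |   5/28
I(X;Y) = 0.0124, I(X;f(Y)) = 0.0067, inequality holds: 0.0124 ≥ 0.0067

Data Processing Inequality: For any Markov chain X → Y → Z, we have I(X;Y) ≥ I(X;Z).

Here Z = f(Y) is a deterministic function of Y, forming X → Y → Z.

Original I(X;Y) = 0.0124 bits

After applying f:
P(X,Z) where Z=f(Y):
- P(X,Z=0) = P(X,Y=1) + P(X,Y=2)
- P(X,Z=1) = P(X,Y=0)

I(X;Z) = I(X;f(Y)) = 0.0067 bits

Verification: 0.0124 ≥ 0.0067 ✓

Information cannot be created by processing; the function f can only lose information about X.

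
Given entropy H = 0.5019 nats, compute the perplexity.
1.6519

Perplexity is e^H (or exp(H) for natural log).

H = 0.5019 nats
Perplexity = e^0.5019 = 1.6519

Interpretation: The model's uncertainty is equivalent to choosing uniformly among 1.7 options.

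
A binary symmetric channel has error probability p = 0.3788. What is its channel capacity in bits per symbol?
0.0428 bits

For a binary symmetric channel (BSC) with error probability p:
Capacity C = 1 - H(p) bits per symbol

where H(p) = -p log₂(p) - (1-p) log₂(1-p) is the binary entropy function.

H(0.3788) = 0.9572 bits
C = 1 - 0.9572 = 0.0428 bits per symbol

This means we can reliably transmit up to 0.0428 bits of information per channel use.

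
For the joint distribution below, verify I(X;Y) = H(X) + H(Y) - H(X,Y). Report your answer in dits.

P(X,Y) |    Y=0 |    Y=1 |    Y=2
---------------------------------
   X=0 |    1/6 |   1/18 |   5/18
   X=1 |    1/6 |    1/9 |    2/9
I(X;Y) = 0.0054 dits

Mutual information has multiple equivalent forms:
- I(X;Y) = H(X) - H(X|Y)
- I(X;Y) = H(Y) - H(Y|X)
- I(X;Y) = H(X) + H(Y) - H(X,Y)

Computing all quantities:
H(X) = 0.3010, H(Y) = 0.4392, H(X,Y) = 0.7348
H(X|Y) = 0.2956, H(Y|X) = 0.4338

Verification:
H(X) - H(X|Y) = 0.3010 - 0.2956 = 0.0054
H(Y) - H(Y|X) = 0.4392 - 0.4338 = 0.0054
H(X) + H(Y) - H(X,Y) = 0.3010 + 0.4392 - 0.7348 = 0.0054

All forms give I(X;Y) = 0.0054 dits. ✓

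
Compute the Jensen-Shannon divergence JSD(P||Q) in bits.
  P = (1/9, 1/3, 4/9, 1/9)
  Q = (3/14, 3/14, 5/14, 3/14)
0.0369 bits

Jensen-Shannon divergence is:
JSD(P||Q) = 0.5 × D_KL(P||M) + 0.5 × D_KL(Q||M)
where M = 0.5 × (P + Q) is the mixture distribution.

M = 0.5 × (1/9, 1/3, 4/9, 1/9) + 0.5 × (3/14, 3/14, 5/14, 3/14) = (0.162698, 0.27381, 0.400794, 0.162698)

D_KL(P||M) = 0.0386 bits
D_KL(Q||M) = 0.0351 bits

JSD(P||Q) = 0.5 × 0.0386 + 0.5 × 0.0351 = 0.0369 bits

Unlike KL divergence, JSD is symmetric and bounded: 0 ≤ JSD ≤ log(2).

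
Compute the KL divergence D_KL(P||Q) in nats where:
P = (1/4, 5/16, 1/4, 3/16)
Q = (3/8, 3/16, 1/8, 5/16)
0.1358 nats

KL divergence: D_KL(P||Q) = Σ p(x) log(p(x)/q(x))

Computing term by term:
  x=0: 1/4 × log_e[(1/4)/(3/8)] = 1/4 × -0.4055 = -0.1014
  x=1: 5/16 × log_e[(5/16)/(3/16)] = 5/16 × 0.5108 = 0.1596
  x=2: 1/4 × log_e[(1/4)/(1/8)] = 1/4 × 0.6931 = 0.1733
  x=3: 3/16 × log_e[(3/16)/(5/16)] = 3/16 × -0.5108 = -0.0958

D_KL(P||Q) = 0.1358 nats

Note: KL divergence is always non-negative and equals 0 iff P = Q.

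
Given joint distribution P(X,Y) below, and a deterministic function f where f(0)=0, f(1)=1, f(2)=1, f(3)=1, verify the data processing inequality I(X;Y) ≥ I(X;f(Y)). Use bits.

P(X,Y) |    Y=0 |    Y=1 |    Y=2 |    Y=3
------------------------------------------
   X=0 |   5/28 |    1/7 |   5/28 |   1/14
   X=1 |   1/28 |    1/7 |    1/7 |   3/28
I(X;Y) = 0.0683, I(X;f(Y)) = 0.0602, inequality holds: 0.0683 ≥ 0.0602

Data Processing Inequality: For any Markov chain X → Y → Z, we have I(X;Y) ≥ I(X;Z).

Here Z = f(Y) is a deterministic function of Y, forming X → Y → Z.

Original I(X;Y) = 0.0683 bits

After applying f:
P(X,Z) where Z=f(Y):
- P(X,Z=0) = P(X,Y=0)
- P(X,Z=1) = P(X,Y=1) + P(X,Y=2) + P(X,Y=3)

I(X;Z) = I(X;f(Y)) = 0.0602 bits

Verification: 0.0683 ≥ 0.0602 ✓

Information cannot be created by processing; the function f can only lose information about X.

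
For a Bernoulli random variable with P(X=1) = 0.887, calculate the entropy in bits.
0.5089 bits

The binary entropy function is:
H(p) = -p log(p) - (1-p) log(1-p)

H(0.887) = -0.887 × log_2(0.887) - 0.113 × log_2(0.113)
H(0.887) = 0.5089 bits

Note: Binary entropy is maximized at p=0.5 (H=1 bit) and minimized at p=0 or p=1 (H=0).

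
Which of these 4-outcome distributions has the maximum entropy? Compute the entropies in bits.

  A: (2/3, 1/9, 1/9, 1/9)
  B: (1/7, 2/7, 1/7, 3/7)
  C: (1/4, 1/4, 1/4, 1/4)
C

For a discrete distribution over n outcomes, entropy is maximized by the uniform distribution.

Computing entropies:
H(A) = 1.4466 bits
H(B) = 1.8424 bits
H(C) = 2.0000 bits

The uniform distribution (where all probabilities equal 1/4) achieves the maximum entropy of log_2(4) = 2.0000 bits.

Distribution C has the highest entropy.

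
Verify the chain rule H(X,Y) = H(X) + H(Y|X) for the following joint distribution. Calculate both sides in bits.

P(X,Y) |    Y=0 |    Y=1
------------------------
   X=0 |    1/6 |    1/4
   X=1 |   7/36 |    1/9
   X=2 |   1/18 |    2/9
H(X,Y) = 2.4563, H(X) = 1.5622, H(Y|X) = 0.8941 (all in bits)

Chain rule: H(X,Y) = H(X) + H(Y|X)

Left side — joint entropy directly:
H(X,Y) = -Σ p(x,y) log p(x,y) = 2.4563 bits

Right side — compute H(Y|X) from the conditional distributions:
P(X) = (5/12, 11/36, 5/18), so H(X) = 1.5622 bits
H(Y|X) = Σ_x P(X=x) · H(Y|X=x):
  P(Y|X=0) = (2/5, 3/5), H(Y|X=0) = 0.9710, weight P(X=0) = 5/12
  P(Y|X=1) = (7/11, 4/11), H(Y|X=1) = 0.9457, weight P(X=1) = 11/36
  P(Y|X=2) = (1/5, 4/5), H(Y|X=2) = 0.7219, weight P(X=2) = 5/18
H(Y|X) = 0.8941 bits

H(X) + H(Y|X) = 1.5622 + 0.8941 = 2.4563 bits

Both sides equal 2.4563 bits. ✓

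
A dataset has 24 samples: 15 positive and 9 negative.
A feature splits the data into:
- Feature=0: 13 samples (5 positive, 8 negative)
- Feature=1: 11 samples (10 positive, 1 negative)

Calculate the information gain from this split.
0.2323 bits

Information Gain = H(Y) - H(Y|Feature)

Before split:
P(positive) = 15/24 = 0.6250
H(Y) = 0.9544 bits

After split:
Feature=0: H = 0.9612 bits (weight = 13/24)
Feature=1: H = 0.4395 bits (weight = 11/24)
H(Y|Feature) = (13/24)×0.9612 + (11/24)×0.4395 = 0.7221 bits

Information Gain = 0.9544 - 0.7221 = 0.2323 bits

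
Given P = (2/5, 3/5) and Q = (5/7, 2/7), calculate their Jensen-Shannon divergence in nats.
0.0510 nats

Jensen-Shannon divergence is:
JSD(P||Q) = 0.5 × D_KL(P||M) + 0.5 × D_KL(Q||M)
where M = 0.5 × (P + Q) is the mixture distribution.

M = 0.5 × (2/5, 3/5) + 0.5 × (5/7, 2/7) = (0.557143, 0.442857)

D_KL(P||M) = 0.0497 nats
D_KL(Q||M) = 0.0523 nats

JSD(P||Q) = 0.5 × 0.0497 + 0.5 × 0.0523 = 0.0510 nats

Unlike KL divergence, JSD is symmetric and bounded: 0 ≤ JSD ≤ log(2).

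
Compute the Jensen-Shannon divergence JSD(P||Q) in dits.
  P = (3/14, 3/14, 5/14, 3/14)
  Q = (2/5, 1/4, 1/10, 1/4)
0.0234 dits

Jensen-Shannon divergence is:
JSD(P||Q) = 0.5 × D_KL(P||M) + 0.5 × D_KL(Q||M)
where M = 0.5 × (P + Q) is the mixture distribution.

M = 0.5 × (3/14, 3/14, 5/14, 3/14) + 0.5 × (2/5, 1/4, 1/10, 1/4) = (0.307143, 0.232143, 8/35, 0.232143)

D_KL(P||M) = 0.0208 dits
D_KL(Q||M) = 0.0261 dits

JSD(P||Q) = 0.5 × 0.0208 + 0.5 × 0.0261 = 0.0234 dits

Unlike KL divergence, JSD is symmetric and bounded: 0 ≤ JSD ≤ log(2).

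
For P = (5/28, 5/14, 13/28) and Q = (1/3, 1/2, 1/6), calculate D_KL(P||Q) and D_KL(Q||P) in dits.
D_KL(P||Q) = 0.1060, D_KL(Q||P) = 0.0893

KL divergence is not symmetric: D_KL(P||Q) ≠ D_KL(Q||P) in general.

D_KL(P||Q) = 0.1060 dits
D_KL(Q||P) = 0.0893 dits

No, they are not equal!

This asymmetry is why KL divergence is not a true distance metric.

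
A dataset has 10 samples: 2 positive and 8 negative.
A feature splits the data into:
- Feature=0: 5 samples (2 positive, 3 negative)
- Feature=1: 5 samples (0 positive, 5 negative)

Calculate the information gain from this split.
0.2365 bits

Information Gain = H(Y) - H(Y|Feature)

Before split:
P(positive) = 2/10 = 0.2000
H(Y) = 0.7219 bits

After split:
Feature=0: H = 0.9710 bits (weight = 5/10)
Feature=1: H = 0.0000 bits (weight = 5/10)
H(Y|Feature) = (5/10)×0.9710 + (5/10)×0.0000 = 0.4855 bits

Information Gain = 0.7219 - 0.4855 = 0.2365 bits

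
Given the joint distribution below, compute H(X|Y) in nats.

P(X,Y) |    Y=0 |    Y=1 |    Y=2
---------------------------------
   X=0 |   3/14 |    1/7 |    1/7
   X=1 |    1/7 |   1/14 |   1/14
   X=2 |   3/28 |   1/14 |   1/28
1.0272 nats

Using the chain rule: H(X|Y) = H(X,Y) - H(Y)

First, compute H(X,Y) = 2.0879 nats

Marginal P(Y) = (13/28, 2/7, 1/4)
H(Y) = 1.0607 nats

H(X|Y) = H(X,Y) - H(Y) = 2.0879 - 1.0607 = 1.0272 nats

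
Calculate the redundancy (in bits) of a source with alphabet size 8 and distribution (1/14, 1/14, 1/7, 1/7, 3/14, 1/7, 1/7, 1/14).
0.1037 bits

Redundancy measures how far a source is from maximum entropy:
R = H_max - H(X)

Maximum entropy for 8 symbols: H_max = log_2(8) = 3.0000 bits
Actual entropy: H(X) = 2.8963 bits
Redundancy: R = 3.0000 - 2.8963 = 0.1037 bits

This redundancy represents potential for compression: the source could be compressed by 0.1037 bits per symbol.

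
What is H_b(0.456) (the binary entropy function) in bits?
0.9944 bits

The binary entropy function is:
H(p) = -p log(p) - (1-p) log(1-p)

H(0.456) = -0.456 × log_2(0.456) - 0.544 × log_2(0.544)
H(0.456) = 0.9944 bits

Note: Binary entropy is maximized at p=0.5 (H=1 bit) and minimized at p=0 or p=1 (H=0).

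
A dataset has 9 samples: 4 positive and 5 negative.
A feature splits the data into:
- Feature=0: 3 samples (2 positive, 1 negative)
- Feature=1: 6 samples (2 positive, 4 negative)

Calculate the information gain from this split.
0.0728 bits

Information Gain = H(Y) - H(Y|Feature)

Before split:
P(positive) = 4/9 = 0.4444
H(Y) = 0.9911 bits

After split:
Feature=0: H = 0.9183 bits (weight = 3/9)
Feature=1: H = 0.9183 bits (weight = 6/9)
H(Y|Feature) = (3/9)×0.9183 + (6/9)×0.9183 = 0.9183 bits

Information Gain = 0.9911 - 0.9183 = 0.0728 bits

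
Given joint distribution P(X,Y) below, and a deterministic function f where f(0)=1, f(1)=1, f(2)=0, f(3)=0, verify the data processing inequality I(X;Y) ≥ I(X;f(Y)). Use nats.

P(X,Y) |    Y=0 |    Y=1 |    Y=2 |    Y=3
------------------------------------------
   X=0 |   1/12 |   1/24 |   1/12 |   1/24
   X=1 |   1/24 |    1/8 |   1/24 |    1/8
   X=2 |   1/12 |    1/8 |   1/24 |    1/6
I(X;Y) = 0.0668, I(X;f(Y)) = 0.0000, inequality holds: 0.0668 ≥ 0.0000

Data Processing Inequality: For any Markov chain X → Y → Z, we have I(X;Y) ≥ I(X;Z).

Here Z = f(Y) is a deterministic function of Y, forming X → Y → Z.

Original I(X;Y) = 0.0668 nats

After applying f:
P(X,Z) where Z=f(Y):
- P(X,Z=0) = P(X,Y=2) + P(X,Y=3)
- P(X,Z=1) = P(X,Y=0) + P(X,Y=1)

I(X;Z) = I(X;f(Y)) = 0.0000 nats

Verification: 0.0668 ≥ 0.0000 ✓

Information cannot be created by processing; the function f can only lose information about X.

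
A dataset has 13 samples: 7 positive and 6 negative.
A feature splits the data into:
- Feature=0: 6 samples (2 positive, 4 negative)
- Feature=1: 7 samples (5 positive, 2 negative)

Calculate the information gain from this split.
0.1071 bits

Information Gain = H(Y) - H(Y|Feature)

Before split:
P(positive) = 7/13 = 0.5385
H(Y) = 0.9957 bits

After split:
Feature=0: H = 0.9183 bits (weight = 6/13)
Feature=1: H = 0.8631 bits (weight = 7/13)
H(Y|Feature) = (6/13)×0.9183 + (7/13)×0.8631 = 0.8886 bits

Information Gain = 0.9957 - 0.8886 = 0.1071 bits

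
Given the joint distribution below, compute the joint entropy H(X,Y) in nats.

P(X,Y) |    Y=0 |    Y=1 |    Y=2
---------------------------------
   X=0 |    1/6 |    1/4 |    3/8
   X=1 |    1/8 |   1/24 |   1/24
1.5378 nats

Joint entropy is H(X,Y) = -Σ_{x,y} p(x,y) log p(x,y).

Summing over all non-zero entries:
H(X,Y) = -[1/6·log_e(1/6) + 1/4·log_e(1/4) + 3/8·log_e(3/8) + 1/8·log_e(1/8) + 1/24·log_e(1/24) + 1/24·log_e(1/24)]
H(X,Y) = 1.5378 nats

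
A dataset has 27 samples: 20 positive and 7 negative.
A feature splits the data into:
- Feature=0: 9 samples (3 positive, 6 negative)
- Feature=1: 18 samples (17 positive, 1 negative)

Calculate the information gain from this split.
0.3132 bits

Information Gain = H(Y) - H(Y|Feature)

Before split:
P(positive) = 20/27 = 0.7407
H(Y) = 0.8256 bits

After split:
Feature=0: H = 0.9183 bits (weight = 9/27)
Feature=1: H = 0.3095 bits (weight = 18/27)
H(Y|Feature) = (9/27)×0.9183 + (18/27)×0.3095 = 0.5125 bits

Information Gain = 0.8256 - 0.5125 = 0.3132 bits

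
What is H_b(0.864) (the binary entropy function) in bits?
0.5737 bits

The binary entropy function is:
H(p) = -p log(p) - (1-p) log(1-p)

H(0.864) = -0.864 × log_2(0.864) - 0.136 × log_2(0.136)
H(0.864) = 0.5737 bits

Note: Binary entropy is maximized at p=0.5 (H=1 bit) and minimized at p=0 or p=1 (H=0).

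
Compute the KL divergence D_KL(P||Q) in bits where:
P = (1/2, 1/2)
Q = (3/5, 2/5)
0.0294 bits

KL divergence: D_KL(P||Q) = Σ p(x) log(p(x)/q(x))

Computing term by term:
  x=0: 1/2 × log_2[(1/2)/(3/5)] = 1/2 × -0.2630 = -0.1315
  x=1: 1/2 × log_2[(1/2)/(2/5)] = 1/2 × 0.3219 = 0.1610

D_KL(P||Q) = 0.0294 bits

Note: KL divergence is always non-negative and equals 0 iff P = Q.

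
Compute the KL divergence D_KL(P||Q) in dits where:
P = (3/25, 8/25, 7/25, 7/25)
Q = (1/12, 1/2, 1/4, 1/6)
0.0338 dits

KL divergence: D_KL(P||Q) = Σ p(x) log(p(x)/q(x))

Computing term by term:
  x=0: 3/25 × log_10[(3/25)/(1/12)] = 3/25 × 0.1584 = 0.0190
  x=1: 8/25 × log_10[(8/25)/(1/2)] = 8/25 × -0.1938 = -0.0620
  x=2: 7/25 × log_10[(7/25)/(1/4)] = 7/25 × 0.0492 = 0.0138
  x=3: 7/25 × log_10[(7/25)/(1/6)] = 7/25 × 0.2253 = 0.0631

D_KL(P||Q) = 0.0338 dits

Note: KL divergence is always non-negative and equals 0 iff P = Q.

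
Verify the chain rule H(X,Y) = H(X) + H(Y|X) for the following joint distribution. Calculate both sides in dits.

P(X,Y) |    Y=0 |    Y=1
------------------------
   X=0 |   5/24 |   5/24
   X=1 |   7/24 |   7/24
H(X,Y) = 0.5960, H(X) = 0.2950, H(Y|X) = 0.3010 (all in dits)

Chain rule: H(X,Y) = H(X) + H(Y|X)

Left side — joint entropy directly:
H(X,Y) = -Σ p(x,y) log p(x,y) = 0.5960 dits

Right side — compute H(Y|X) from the conditional distributions:
P(X) = (5/12, 7/12), so H(X) = 0.2950 dits
H(Y|X) = Σ_x P(X=x) · H(Y|X=x):
  P(Y|X=0) = (1/2, 1/2), H(Y|X=0) = 0.3010, weight P(X=0) = 5/12
  P(Y|X=1) = (1/2, 1/2), H(Y|X=1) = 0.3010, weight P(X=1) = 7/12
H(Y|X) = 0.3010 dits

H(X) + H(Y|X) = 0.2950 + 0.3010 = 0.5960 dits

Both sides equal 0.5960 dits. ✓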